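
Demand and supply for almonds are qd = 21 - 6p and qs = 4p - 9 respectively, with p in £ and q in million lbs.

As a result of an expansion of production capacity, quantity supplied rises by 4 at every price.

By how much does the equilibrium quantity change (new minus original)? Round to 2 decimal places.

Solve the original market: 21 - 6p = 4p - 9, hence p = 3 and q = 3.
After the shift, demand is qd = 21 - 6p and supply is qs = 4p - 5.
Clearing the new market: 21 - 6p = 4p - 5, so p = 2.6 and q = 5.4.
Δq = 5.4 − 3 = +2.40.

+2.40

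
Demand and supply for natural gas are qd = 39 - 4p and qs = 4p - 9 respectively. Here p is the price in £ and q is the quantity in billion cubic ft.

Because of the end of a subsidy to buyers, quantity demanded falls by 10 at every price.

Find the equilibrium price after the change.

Initially, 39 - 4p = 4p - 9, so 48 = 8p and p = 6, q = 15.
The new curves are qd = 29 - 4p (demand) and qs = 4p - 9 (supply).
Setting them equal: 29 - 4p = 4p - 9 → 38 = 8p, so p = 4.75 and q = 10.

4.75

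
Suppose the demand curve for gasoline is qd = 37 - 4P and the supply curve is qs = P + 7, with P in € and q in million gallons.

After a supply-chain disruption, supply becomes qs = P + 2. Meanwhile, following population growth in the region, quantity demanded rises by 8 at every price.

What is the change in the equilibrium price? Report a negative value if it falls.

+2.6

Before the shock: 37 - 4P = P + 7 ⇒ 30 = 5P ⇒ P = 6, q = 13.
After the shift, demand is qd = 45 - 4P and supply is qs = P + 2.
Clearing the new market: 45 - 4P = P + 2, so P = 8.6 and q = 10.6.
ΔP = 8.6 − 6 = +2.6.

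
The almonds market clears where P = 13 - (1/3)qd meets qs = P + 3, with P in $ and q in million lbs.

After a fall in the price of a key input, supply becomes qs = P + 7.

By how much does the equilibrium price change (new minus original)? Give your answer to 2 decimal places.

Initially, 39 - 3P = P + 3, so 36 = 4P and P = 9, q = 12.
With the change applied: demand qd = 39 - 3P, supply qs = P + 7.
Clearing the new market: 39 - 3P = P + 7, so P = 8 and q = 15.
ΔP = 8 − 9 = -1.00.

-1.00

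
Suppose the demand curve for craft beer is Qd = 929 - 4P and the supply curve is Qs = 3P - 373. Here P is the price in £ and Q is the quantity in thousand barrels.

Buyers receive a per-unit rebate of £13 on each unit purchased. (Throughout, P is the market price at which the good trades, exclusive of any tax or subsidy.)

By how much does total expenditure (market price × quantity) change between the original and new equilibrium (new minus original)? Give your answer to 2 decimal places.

+5684.98

Solve the original market: 929 - 4P = 3P - 373, hence P = 186 and Q = 185.
Since buyers' out-of-pocket price is the market price minus the rebate, the effective demand curve becomes Qd = 981 - 4P.
Clearing the new market: 981 - 4P = 3P - 373, so P = 1354/7 ≈ 193.4286 and Q = 1451/7 ≈ 207.2857.
Expenditure moves from 186×185 = 34410 to 193.4286×207.2857 = 40094.9796; change = +5684.98.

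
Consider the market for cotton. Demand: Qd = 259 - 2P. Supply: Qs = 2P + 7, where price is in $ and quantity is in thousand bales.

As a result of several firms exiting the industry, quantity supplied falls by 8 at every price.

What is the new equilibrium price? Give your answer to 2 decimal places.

Before the shock: 259 - 2P = 2P + 7 ⇒ 252 = 4P ⇒ P = 63, Q = 133.
With the change applied: demand Qd = 259 - 2P, supply Qs = 2P - 1.
New equilibrium: 259 - 2P = 2P - 1 ⇒ 260 = 4P ⇒ P = 65, Q = 129.

65.00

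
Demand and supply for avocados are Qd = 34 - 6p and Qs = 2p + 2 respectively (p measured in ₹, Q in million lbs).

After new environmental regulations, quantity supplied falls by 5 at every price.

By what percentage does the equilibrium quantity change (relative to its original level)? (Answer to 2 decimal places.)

Before the shock: 34 - 6p = 2p + 2 ⇒ 32 = 8p ⇒ p = 4, Q = 10.
The shock moves the curves to Qd = 34 - 6p and Qs = 2p - 3.
Clearing the new market: 34 - 6p = 2p - 3, so p = 4.625 and Q = 6.25.
%ΔQ = (6.25 − 10) / 10 × 100 = -37.50%.

-37.50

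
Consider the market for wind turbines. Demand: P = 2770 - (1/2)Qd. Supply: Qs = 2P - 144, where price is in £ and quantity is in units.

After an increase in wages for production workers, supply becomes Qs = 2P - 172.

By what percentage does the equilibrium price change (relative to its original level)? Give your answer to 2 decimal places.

Solve the original market: 5540 - 2P = 2P - 144, hence P = 1421 and Q = 2698.
With the change applied: demand Qd = 5540 - 2P, supply Qs = 2P - 172.
New equilibrium: 5540 - 2P = 2P - 172 ⇒ 5712 = 4P ⇒ P = 1428, Q = 2684.
%ΔP = (1428 − 1421) / 1421 × 100 = +0.49%.

+0.49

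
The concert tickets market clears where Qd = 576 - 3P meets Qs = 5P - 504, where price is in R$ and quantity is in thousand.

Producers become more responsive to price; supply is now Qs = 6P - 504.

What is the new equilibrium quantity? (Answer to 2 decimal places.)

Solve the original market: 576 - 3P = 5P - 504, hence P = 135 and Q = 171.
After the shift, demand is Qd = 576 - 3P and supply is Qs = 6P - 504.
Setting them equal: 576 - 3P = 6P - 504 → 1080 = 9P, so P = 120 and Q = 216.

216.00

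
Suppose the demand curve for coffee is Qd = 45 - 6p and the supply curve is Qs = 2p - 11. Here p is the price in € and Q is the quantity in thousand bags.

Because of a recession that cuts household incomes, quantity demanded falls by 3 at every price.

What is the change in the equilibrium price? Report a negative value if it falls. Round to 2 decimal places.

-0.38

Before the shock: 45 - 6p = 2p - 11 ⇒ 56 = 8p ⇒ p = 7, Q = 3.
After the shift, demand is Qd = 42 - 6p and supply is Qs = 2p - 11.
Clearing the new market: 42 - 6p = 2p - 11, so p = 6.625 and Q = 2.25.
Δp = 6.625 − 7 = -0.38.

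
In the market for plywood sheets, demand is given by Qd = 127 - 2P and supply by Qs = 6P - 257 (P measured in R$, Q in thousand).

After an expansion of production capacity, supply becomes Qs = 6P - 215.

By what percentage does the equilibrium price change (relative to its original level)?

Original equilibrium: 127 - 2P = 6P - 257 gives 384 = 8P, so P = 48 and Q = 31.
With the change applied: demand Qd = 127 - 2P, supply Qs = 6P - 215.
New equilibrium: 127 - 2P = 6P - 215 ⇒ 342 = 8P ⇒ P = 42.75, Q = 41.5.
%ΔP = (42.75 − 48) / 48 × 100 = -10.9375%.

-10.9375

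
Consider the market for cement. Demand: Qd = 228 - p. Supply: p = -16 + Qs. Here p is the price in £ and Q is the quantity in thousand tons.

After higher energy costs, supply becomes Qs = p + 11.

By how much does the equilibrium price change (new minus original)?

+2.5

Original equilibrium: 228 - p = p + 16 gives 212 = 2p, so p = 106 and Q = 122.
The new curves are Qd = 228 - p (demand) and Qs = p + 11 (supply).
Clearing the new market: 228 - p = p + 11, so p = 108.5 and Q = 119.5.
Δp = 108.5 − 106 = +2.5.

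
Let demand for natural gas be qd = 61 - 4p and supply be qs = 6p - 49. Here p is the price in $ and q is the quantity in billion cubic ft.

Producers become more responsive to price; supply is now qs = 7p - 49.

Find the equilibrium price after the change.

10

Before the shock: 61 - 4p = 6p - 49 ⇒ 110 = 10p ⇒ p = 11, q = 17.
The new curves are qd = 61 - 4p (demand) and qs = 7p - 49 (supply).
Setting them equal: 61 - 4p = 7p - 49 → 110 = 11p, so p = 10 and q = 21.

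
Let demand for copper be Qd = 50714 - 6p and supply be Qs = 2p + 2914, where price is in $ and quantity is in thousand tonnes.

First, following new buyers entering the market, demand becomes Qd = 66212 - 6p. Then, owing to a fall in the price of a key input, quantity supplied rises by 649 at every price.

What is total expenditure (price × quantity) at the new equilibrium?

Initially, 50714 - 6p = 2p + 2914, so 47800 = 8p and p = 5975, Q = 14864.
After the shift, demand is Qd = 66212 - 6p and supply is Qs = 2p + 3563.
Setting them equal: 66212 - 6p = 2p + 3563 → 62649 = 8p, so p = 7831.125 and Q = 19225.25.
New expenditure = 7831.125 × 19225.25 = 150555335.90625.

150555335.90625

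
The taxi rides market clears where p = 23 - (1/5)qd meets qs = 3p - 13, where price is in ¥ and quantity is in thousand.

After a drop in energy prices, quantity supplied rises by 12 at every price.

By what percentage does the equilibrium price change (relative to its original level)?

-9.375

Solve the original market: 115 - 5p = 3p - 13, hence p = 16 and q = 35.
The new curves are qd = 115 - 5p (demand) and qs = 3p - 1 (supply).
Clearing the new market: 115 - 5p = 3p - 1, so p = 14.5 and q = 42.5.
%Δp = (14.5 − 16) / 16 × 100 = -9.375%.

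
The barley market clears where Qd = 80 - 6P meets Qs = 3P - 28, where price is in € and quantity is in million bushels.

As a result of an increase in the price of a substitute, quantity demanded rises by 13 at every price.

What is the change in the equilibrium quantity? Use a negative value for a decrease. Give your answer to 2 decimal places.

+4.33

Solve the original market: 80 - 6P = 3P - 28, hence P = 12 and Q = 8.
After the shift, demand is Qd = 93 - 6P and supply is Qs = 3P - 28.
Clearing the new market: 93 - 6P = 3P - 28, so P = 121/9 ≈ 13.4444 and Q = 37/3 ≈ 12.3333.
ΔQ = 12.3333 − 8 = +4.33.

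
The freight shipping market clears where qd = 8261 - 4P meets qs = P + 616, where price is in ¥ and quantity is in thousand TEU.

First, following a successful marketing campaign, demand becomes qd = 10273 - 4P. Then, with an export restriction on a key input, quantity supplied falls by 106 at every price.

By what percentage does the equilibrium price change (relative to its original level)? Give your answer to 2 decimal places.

+27.70

Before the shock: 8261 - 4P = P + 616 ⇒ 7645 = 5P ⇒ P = 1529, q = 2145.
The new curves are qd = 10273 - 4P (demand) and qs = P + 510 (supply).
Setting them equal: 10273 - 4P = P + 510 → 9763 = 5P, so P = 1952.6 and q = 2462.6.
%ΔP = (1952.6 − 1529) / 1529 × 100 = +27.70%.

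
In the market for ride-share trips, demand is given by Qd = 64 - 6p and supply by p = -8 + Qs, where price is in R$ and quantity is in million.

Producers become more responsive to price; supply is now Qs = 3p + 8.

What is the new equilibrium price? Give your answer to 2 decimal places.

Original equilibrium: 64 - 6p = p + 8 gives 56 = 7p, so p = 8 and Q = 16.
The shock moves the curves to Qd = 64 - 6p and Qs = 3p + 8.
Equate the new curves: 64 - 6p = 3p + 8, giving 56 = 9p, p = 56/9 ≈ 6.2222, Q = 80/3 ≈ 26.6667.

6.22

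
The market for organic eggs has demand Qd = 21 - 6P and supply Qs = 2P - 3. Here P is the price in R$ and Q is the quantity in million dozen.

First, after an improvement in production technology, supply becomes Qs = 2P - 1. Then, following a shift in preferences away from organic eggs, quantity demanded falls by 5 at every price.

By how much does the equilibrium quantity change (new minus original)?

+0.25

Solve the original market: 21 - 6P = 2P - 3, hence P = 3 and Q = 3.
With the change applied: demand Qd = 16 - 6P, supply Qs = 2P - 1.
Clearing the new market: 16 - 6P = 2P - 1, so P = 2.125 and Q = 3.25.
ΔQ = 3.25 − 3 = +0.25.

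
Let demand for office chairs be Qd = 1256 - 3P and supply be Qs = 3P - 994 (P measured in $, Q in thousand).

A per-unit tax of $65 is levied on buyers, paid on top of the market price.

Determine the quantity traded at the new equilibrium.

Original equilibrium: 1256 - 3P = 3P - 994 gives 2250 = 6P, so P = 375 and Q = 131.
Since buyers pay the price plus the tax, the effective demand curve becomes Qd = 1061 - 3P.
New equilibrium: 1061 - 3P = 3P - 994 ⇒ 2055 = 6P ⇒ P = 342.5, Q = 33.5.

33.5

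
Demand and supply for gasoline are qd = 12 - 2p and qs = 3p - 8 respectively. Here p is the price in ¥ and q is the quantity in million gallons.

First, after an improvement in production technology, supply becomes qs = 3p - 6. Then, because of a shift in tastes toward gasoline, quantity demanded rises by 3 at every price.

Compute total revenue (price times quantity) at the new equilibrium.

27.72

Solve the original market: 12 - 2p = 3p - 8, hence p = 4 and q = 4.
After the shift, demand is qd = 15 - 2p and supply is qs = 3p - 6.
Equate the new curves: 15 - 2p = 3p - 6, giving 21 = 5p, p = 4.2, q = 6.6.
New expenditure = 4.2 × 6.6 = 27.72.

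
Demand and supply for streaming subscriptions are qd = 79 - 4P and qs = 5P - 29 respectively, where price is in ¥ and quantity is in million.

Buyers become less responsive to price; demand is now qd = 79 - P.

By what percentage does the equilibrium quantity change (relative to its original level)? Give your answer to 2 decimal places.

+96.77

Original equilibrium: 79 - 4P = 5P - 29 gives 108 = 9P, so P = 12 and q = 31.
After the shift, demand is qd = 79 - P and supply is qs = 5P - 29.
Equate the new curves: 79 - P = 5P - 29, giving 108 = 6P, P = 18, q = 61.
%Δq = (61 − 31) / 31 × 100 = +96.77%.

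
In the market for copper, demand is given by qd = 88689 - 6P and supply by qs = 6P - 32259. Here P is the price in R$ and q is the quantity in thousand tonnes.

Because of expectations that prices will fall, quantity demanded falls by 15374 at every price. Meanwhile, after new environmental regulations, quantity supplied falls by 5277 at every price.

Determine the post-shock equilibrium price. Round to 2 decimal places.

9237.58

Before the shock: 88689 - 6P = 6P - 32259 ⇒ 120948 = 12P ⇒ P = 10079, q = 28215.
The shock moves the curves to qd = 73315 - 6P and qs = 6P - 37536.
Clearing the new market: 73315 - 6P = 6P - 37536, so P = 110851/12 ≈ 9237.5833 and q = 17889.5.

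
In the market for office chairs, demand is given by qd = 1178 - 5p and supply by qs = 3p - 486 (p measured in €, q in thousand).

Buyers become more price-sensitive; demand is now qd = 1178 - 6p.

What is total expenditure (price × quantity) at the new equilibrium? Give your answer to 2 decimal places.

Original equilibrium: 1178 - 5p = 3p - 486 gives 1664 = 8p, so p = 208 and q = 138.
The shock moves the curves to qd = 1178 - 6p and qs = 3p - 486.
New equilibrium: 1178 - 6p = 3p - 486 ⇒ 1664 = 9p ⇒ p = 1664/9 ≈ 184.8889, q = 206/3 ≈ 68.6667.
New expenditure = 184.8889 × 68.6667 = 12695.70.

12695.70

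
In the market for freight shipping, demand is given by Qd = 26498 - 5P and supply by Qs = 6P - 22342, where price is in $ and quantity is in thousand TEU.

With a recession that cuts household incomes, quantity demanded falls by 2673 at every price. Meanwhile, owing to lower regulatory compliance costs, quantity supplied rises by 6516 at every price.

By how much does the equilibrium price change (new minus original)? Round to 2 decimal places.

Before the shock: 26498 - 5P = 6P - 22342 ⇒ 48840 = 11P ⇒ P = 4440, Q = 4298.
With the change applied: demand Qd = 23825 - 5P, supply Qs = 6P - 15826.
Clearing the new market: 23825 - 5P = 6P - 15826, so P = 39651/11 ≈ 3604.6364 and Q = 63820/11 ≈ 5801.8182.
ΔP = 3604.6364 − 4440 = -835.36.

-835.36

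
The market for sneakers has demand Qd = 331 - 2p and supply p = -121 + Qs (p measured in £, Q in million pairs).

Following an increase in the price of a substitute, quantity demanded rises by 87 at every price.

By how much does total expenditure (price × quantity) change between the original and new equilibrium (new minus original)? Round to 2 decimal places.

+8410.00

Initially, 331 - 2p = p + 121, so 210 = 3p and p = 70, Q = 191.
With the change applied: demand Qd = 418 - 2p, supply Qs = p + 121.
New equilibrium: 418 - 2p = p + 121 ⇒ 297 = 3p ⇒ p = 99, Q = 220.
Expenditure moves from 70×191 = 13370 to 99×220 = 21780; change = +8410.00.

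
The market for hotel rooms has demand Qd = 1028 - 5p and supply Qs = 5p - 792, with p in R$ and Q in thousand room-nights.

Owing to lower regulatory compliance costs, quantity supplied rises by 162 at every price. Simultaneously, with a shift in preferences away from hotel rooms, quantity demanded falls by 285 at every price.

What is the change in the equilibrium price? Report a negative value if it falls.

-44.7

Initially, 1028 - 5p = 5p - 792, so 1820 = 10p and p = 182, Q = 118.
The new curves are Qd = 743 - 5p (demand) and Qs = 5p - 630 (supply).
Equate the new curves: 743 - 5p = 5p - 630, giving 1373 = 10p, p = 137.3, Q = 56.5.
Δp = 137.3 − 182 = -44.7.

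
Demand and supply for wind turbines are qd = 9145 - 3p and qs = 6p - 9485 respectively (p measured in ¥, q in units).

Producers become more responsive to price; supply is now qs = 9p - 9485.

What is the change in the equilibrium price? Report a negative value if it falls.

Initially, 9145 - 3p = 6p - 9485, so 18630 = 9p and p = 2070, q = 2935.
With the change applied: demand qd = 9145 - 3p, supply qs = 9p - 9485.
Clearing the new market: 9145 - 3p = 9p - 9485, so p = 1552.5 and q = 4487.5.
Δp = 1552.5 − 2070 = -517.5.

-517.5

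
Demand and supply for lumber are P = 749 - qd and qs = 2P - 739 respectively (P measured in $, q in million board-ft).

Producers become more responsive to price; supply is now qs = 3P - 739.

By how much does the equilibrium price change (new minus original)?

-124

Initially, 749 - P = 2P - 739, so 1488 = 3P and P = 496, q = 253.
The shock moves the curves to qd = 749 - P and qs = 3P - 739.
New equilibrium: 749 - P = 3P - 739 ⇒ 1488 = 4P ⇒ P = 372, q = 377.
ΔP = 372 − 496 = -124.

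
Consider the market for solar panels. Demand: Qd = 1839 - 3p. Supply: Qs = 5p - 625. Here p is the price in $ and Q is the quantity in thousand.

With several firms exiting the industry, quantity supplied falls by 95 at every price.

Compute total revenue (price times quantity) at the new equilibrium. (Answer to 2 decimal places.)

Solve the original market: 1839 - 3p = 5p - 625, hence p = 308 and Q = 915.
The new curves are Qd = 1839 - 3p (demand) and Qs = 5p - 720 (supply).
Equate the new curves: 1839 - 3p = 5p - 720, giving 2559 = 8p, p = 319.875, Q = 879.375.
New expenditure = 319.875 × 879.375 = 281290.08.

281290.08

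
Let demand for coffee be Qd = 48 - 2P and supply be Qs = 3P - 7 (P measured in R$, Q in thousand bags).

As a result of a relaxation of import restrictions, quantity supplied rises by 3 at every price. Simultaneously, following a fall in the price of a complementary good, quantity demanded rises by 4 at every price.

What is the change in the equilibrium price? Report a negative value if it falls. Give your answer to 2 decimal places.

Original equilibrium: 48 - 2P = 3P - 7 gives 55 = 5P, so P = 11 and Q = 26.
The new curves are Qd = 52 - 2P (demand) and Qs = 3P - 4 (supply).
New equilibrium: 52 - 2P = 3P - 4 ⇒ 56 = 5P ⇒ P = 11.2, Q = 29.6.
ΔP = 11.2 − 11 = +0.20.

+0.20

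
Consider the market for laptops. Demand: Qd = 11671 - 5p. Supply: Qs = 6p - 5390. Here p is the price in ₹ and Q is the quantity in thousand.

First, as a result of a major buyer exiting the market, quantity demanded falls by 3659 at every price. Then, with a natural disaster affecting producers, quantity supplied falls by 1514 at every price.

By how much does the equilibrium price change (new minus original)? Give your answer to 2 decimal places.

-195.00

Solve the original market: 11671 - 5p = 6p - 5390, hence p = 1551 and Q = 3916.
The new curves are Qd = 8012 - 5p (demand) and Qs = 6p - 6904 (supply).
Setting them equal: 8012 - 5p = 6p - 6904 → 14916 = 11p, so p = 1356 and Q = 1232.
Δp = 1356 − 1551 = -195.00.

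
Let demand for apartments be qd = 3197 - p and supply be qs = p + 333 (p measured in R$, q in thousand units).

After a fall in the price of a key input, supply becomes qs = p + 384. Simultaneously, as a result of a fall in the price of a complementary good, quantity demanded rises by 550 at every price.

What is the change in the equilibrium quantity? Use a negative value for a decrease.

+300.5

Initially, 3197 - p = p + 333, so 2864 = 2p and p = 1432, q = 1765.
With the change applied: demand qd = 3747 - p, supply qs = p + 384.
Clearing the new market: 3747 - p = p + 384, so p = 1681.5 and q = 2065.5.
Δq = 2065.5 − 1765 = +300.5.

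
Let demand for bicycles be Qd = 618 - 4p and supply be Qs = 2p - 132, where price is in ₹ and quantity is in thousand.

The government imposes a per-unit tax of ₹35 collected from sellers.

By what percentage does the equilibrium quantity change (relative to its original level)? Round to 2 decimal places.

-39.55

Initially, 618 - 4p = 2p - 132, so 750 = 6p and p = 125, Q = 118.
Since sellers keep the price net of the tax, the effective supply curve becomes Qs = 2p - 202.
Clearing the new market: 618 - 4p = 2p - 202, so p = 410/3 ≈ 136.6667 and Q = 214/3 ≈ 71.3333.
%ΔQ = (71.3333 − 118) / 118 × 100 = -39.55%.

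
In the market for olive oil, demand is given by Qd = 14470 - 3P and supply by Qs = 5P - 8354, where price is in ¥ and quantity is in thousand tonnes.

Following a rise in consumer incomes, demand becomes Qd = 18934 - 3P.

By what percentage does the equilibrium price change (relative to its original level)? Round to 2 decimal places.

+19.56

Solve the original market: 14470 - 3P = 5P - 8354, hence P = 2853 and Q = 5911.
The shock moves the curves to Qd = 18934 - 3P and Qs = 5P - 8354.
Clearing the new market: 18934 - 3P = 5P - 8354, so P = 3411 and Q = 8701.
%ΔP = (3411 − 2853) / 2853 × 100 = +19.56%.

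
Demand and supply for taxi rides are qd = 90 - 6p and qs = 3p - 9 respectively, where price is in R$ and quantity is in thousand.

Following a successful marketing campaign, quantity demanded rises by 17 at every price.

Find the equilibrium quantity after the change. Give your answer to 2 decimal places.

Before the shock: 90 - 6p = 3p - 9 ⇒ 99 = 9p ⇒ p = 11, q = 24.
The shock moves the curves to qd = 107 - 6p and qs = 3p - 9.
New equilibrium: 107 - 6p = 3p - 9 ⇒ 116 = 9p ⇒ p = 116/9 ≈ 12.8889, q = 89/3 ≈ 29.6667.

29.67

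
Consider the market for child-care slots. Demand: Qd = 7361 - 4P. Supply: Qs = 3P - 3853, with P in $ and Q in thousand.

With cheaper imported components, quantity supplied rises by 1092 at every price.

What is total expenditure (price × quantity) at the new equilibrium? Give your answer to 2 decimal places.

2280342.00

Initially, 7361 - 4P = 3P - 3853, so 11214 = 7P and P = 1602, Q = 953.
The shock moves the curves to Qd = 7361 - 4P and Qs = 3P - 2761.
Equate the new curves: 7361 - 4P = 3P - 2761, giving 10122 = 7P, P = 1446, Q = 1577.
New expenditure = 1446 × 1577 = 2280342.00.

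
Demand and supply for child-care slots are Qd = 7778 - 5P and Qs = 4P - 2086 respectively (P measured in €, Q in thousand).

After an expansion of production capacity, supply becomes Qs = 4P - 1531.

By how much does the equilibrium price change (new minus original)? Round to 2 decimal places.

-61.67

Original equilibrium: 7778 - 5P = 4P - 2086 gives 9864 = 9P, so P = 1096 and Q = 2298.
The shock moves the curves to Qd = 7778 - 5P and Qs = 4P - 1531.
New equilibrium: 7778 - 5P = 4P - 1531 ⇒ 9309 = 9P ⇒ P = 3103/3 ≈ 1034.3333, Q = 7819/3 ≈ 2606.3333.
ΔP = 1034.3333 − 1096 = -61.67.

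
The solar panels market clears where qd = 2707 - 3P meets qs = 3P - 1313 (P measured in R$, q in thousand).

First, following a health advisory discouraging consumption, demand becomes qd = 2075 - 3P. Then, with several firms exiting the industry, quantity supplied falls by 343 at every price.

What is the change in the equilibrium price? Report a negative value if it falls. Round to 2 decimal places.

-48.17

Solve the original market: 2707 - 3P = 3P - 1313, hence P = 670 and q = 697.
With the change applied: demand qd = 2075 - 3P, supply qs = 3P - 1656.
Setting them equal: 2075 - 3P = 3P - 1656 → 3731 = 6P, so P = 3731/6 ≈ 621.8333 and q = 209.5.
ΔP = 621.8333 − 670 = -48.17.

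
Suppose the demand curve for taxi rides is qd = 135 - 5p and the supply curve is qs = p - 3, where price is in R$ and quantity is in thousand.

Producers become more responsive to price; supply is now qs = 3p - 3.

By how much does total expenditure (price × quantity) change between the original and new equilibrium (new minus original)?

Initially, 135 - 5p = p - 3, so 138 = 6p and p = 23, q = 20.
After the shift, demand is qd = 135 - 5p and supply is qs = 3p - 3.
Equate the new curves: 135 - 5p = 3p - 3, giving 138 = 8p, p = 17.25, q = 48.75.
Expenditure moves from 23×20 = 460 to 17.25×48.75 = 840.9375; change = +380.9375.

+380.9375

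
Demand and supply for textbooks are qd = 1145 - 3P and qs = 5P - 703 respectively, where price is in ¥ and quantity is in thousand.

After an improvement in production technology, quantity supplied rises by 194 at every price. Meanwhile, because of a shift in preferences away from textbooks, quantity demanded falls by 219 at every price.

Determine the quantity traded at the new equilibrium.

Solve the original market: 1145 - 3P = 5P - 703, hence P = 231 and q = 452.
The new curves are qd = 926 - 3P (demand) and qs = 5P - 509 (supply).
Equate the new curves: 926 - 3P = 5P - 509, giving 1435 = 8P, P = 179.375, q = 387.875.

387.875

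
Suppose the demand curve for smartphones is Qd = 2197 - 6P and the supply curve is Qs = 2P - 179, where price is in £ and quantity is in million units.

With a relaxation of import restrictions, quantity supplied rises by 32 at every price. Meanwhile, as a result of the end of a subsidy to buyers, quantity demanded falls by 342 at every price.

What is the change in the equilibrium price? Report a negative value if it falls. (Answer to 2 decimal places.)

-46.75

Initially, 2197 - 6P = 2P - 179, so 2376 = 8P and P = 297, Q = 415.
The shock moves the curves to Qd = 1855 - 6P and Qs = 2P - 147.
Equate the new curves: 1855 - 6P = 2P - 147, giving 2002 = 8P, P = 250.25, Q = 353.5.
ΔP = 250.25 − 297 = -46.75.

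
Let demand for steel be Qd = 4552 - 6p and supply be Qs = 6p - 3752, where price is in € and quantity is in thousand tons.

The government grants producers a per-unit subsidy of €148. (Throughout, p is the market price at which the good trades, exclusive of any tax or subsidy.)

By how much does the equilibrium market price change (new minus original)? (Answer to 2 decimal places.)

-74.00

Before the shock: 4552 - 6p = 6p - 3752 ⇒ 8304 = 12p ⇒ p = 692, Q = 400.
Since sellers receive the price plus the subsidy, the effective supply curve becomes Qs = 6p - 2864.
Clearing the new market: 4552 - 6p = 6p - 2864, so p = 618 and Q = 844.
Δp = 618 − 692 = -74.00.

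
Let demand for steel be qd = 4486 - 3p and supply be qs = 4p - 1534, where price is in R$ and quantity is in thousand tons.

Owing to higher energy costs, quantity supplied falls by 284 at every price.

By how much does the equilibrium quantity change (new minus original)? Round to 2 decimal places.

-121.71

Initially, 4486 - 3p = 4p - 1534, so 6020 = 7p and p = 860, q = 1906.
The shock moves the curves to qd = 4486 - 3p and qs = 4p - 1818.
Setting them equal: 4486 - 3p = 4p - 1818 → 6304 = 7p, so p = 6304/7 ≈ 900.5714 and q = 12490/7 ≈ 1784.2857.
Δq = 1784.2857 − 1906 = -121.71.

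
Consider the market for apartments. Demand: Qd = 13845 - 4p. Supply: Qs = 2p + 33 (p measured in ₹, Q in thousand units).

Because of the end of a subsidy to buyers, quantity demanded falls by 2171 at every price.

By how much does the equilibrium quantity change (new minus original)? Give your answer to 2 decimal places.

-723.67

Before the shock: 13845 - 4p = 2p + 33 ⇒ 13812 = 6p ⇒ p = 2302, Q = 4637.
After the shift, demand is Qd = 11674 - 4p and supply is Qs = 2p + 33.
Clearing the new market: 11674 - 4p = 2p + 33, so p = 11641/6 ≈ 1940.1667 and Q = 11740/3 ≈ 3913.3333.
ΔQ = 3913.3333 − 4637 = -723.67.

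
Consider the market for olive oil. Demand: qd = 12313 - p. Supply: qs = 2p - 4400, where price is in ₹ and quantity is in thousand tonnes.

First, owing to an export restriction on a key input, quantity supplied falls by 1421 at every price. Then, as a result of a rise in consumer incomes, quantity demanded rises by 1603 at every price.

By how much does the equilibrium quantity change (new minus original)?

+595

Original equilibrium: 12313 - p = 2p - 4400 gives 16713 = 3p, so p = 5571 and q = 6742.
With the change applied: demand qd = 13916 - p, supply qs = 2p - 5821.
Equate the new curves: 13916 - p = 2p - 5821, giving 19737 = 3p, p = 6579, q = 7337.
Δq = 7337 − 6742 = +595.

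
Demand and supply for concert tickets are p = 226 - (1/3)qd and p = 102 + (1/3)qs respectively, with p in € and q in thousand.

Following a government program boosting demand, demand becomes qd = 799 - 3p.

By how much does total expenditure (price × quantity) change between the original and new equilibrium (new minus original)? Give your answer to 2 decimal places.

+14893.08

Initially, 678 - 3p = 3p - 306, so 984 = 6p and p = 164, q = 186.
The new curves are qd = 799 - 3p (demand) and qs = 3p - 306 (supply).
Equate the new curves: 799 - 3p = 3p - 306, giving 1105 = 6p, p = 1105/6 ≈ 184.1667, q = 246.5.
Expenditure moves from 164×186 = 30504 to 184.1667×246.5 = 45397.0833; change = +14893.08.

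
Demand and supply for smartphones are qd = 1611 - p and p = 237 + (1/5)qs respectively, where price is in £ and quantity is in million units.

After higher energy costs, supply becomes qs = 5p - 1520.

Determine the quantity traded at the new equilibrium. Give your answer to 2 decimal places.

1089.17

Before the shock: 1611 - p = 5p - 1185 ⇒ 2796 = 6p ⇒ p = 466, q = 1145.
The shock moves the curves to qd = 1611 - p and qs = 5p - 1520.
New equilibrium: 1611 - p = 5p - 1520 ⇒ 3131 = 6p ⇒ p = 3131/6 ≈ 521.8333, q = 6535/6 ≈ 1089.1667.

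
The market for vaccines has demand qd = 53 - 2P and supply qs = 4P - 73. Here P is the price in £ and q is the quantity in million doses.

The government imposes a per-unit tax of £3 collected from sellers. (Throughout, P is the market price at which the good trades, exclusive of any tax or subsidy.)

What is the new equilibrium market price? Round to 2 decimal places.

Before the shock: 53 - 2P = 4P - 73 ⇒ 126 = 6P ⇒ P = 21, q = 11.
Since sellers keep the price net of the tax, the effective supply curve becomes qs = 4P - 85.
Clearing the new market: 53 - 2P = 4P - 85, so P = 23 and q = 7.

23.00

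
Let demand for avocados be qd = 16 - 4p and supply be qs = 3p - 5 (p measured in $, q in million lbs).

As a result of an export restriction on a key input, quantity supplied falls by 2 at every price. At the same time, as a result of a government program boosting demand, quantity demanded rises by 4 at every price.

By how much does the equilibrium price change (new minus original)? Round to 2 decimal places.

+0.86

Initially, 16 - 4p = 3p - 5, so 21 = 7p and p = 3, q = 4.
With the change applied: demand qd = 20 - 4p, supply qs = 3p - 7.
New equilibrium: 20 - 4p = 3p - 7 ⇒ 27 = 7p ⇒ p = 27/7 ≈ 3.8571, q = 32/7 ≈ 4.5714.
Δp = 3.8571 − 3 = +0.86.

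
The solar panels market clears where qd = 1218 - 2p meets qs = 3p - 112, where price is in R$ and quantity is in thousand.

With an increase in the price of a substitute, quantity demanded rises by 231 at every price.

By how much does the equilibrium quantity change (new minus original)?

Original equilibrium: 1218 - 2p = 3p - 112 gives 1330 = 5p, so p = 266 and q = 686.
With the change applied: demand qd = 1449 - 2p, supply qs = 3p - 112.
New equilibrium: 1449 - 2p = 3p - 112 ⇒ 1561 = 5p ⇒ p = 312.2, q = 824.6.
Δq = 824.6 − 686 = +138.6.

+138.6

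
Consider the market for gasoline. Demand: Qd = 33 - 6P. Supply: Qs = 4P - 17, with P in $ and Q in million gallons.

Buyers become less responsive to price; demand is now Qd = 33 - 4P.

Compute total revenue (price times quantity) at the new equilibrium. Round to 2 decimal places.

50.00

Initially, 33 - 6P = 4P - 17, so 50 = 10P and P = 5, Q = 3.
With the change applied: demand Qd = 33 - 4P, supply Qs = 4P - 17.
Setting them equal: 33 - 4P = 4P - 17 → 50 = 8P, so P = 6.25 and Q = 8.
New expenditure = 6.25 × 8 = 50.00.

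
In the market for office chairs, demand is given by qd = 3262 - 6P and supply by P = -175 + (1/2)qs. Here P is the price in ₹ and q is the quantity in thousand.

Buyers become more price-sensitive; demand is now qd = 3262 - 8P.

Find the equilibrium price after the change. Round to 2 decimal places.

291.20

Original equilibrium: 3262 - 6P = 2P + 350 gives 2912 = 8P, so P = 364 and q = 1078.
With the change applied: demand qd = 3262 - 8P, supply qs = 2P + 350.
Setting them equal: 3262 - 8P = 2P + 350 → 2912 = 10P, so P = 291.2 and q = 932.4.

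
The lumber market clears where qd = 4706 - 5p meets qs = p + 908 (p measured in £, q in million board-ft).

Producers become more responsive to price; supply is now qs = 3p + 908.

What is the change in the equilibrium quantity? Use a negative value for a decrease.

Solve the original market: 4706 - 5p = p + 908, hence p = 633 and q = 1541.
The new curves are qd = 4706 - 5p (demand) and qs = 3p + 908 (supply).
Setting them equal: 4706 - 5p = 3p + 908 → 3798 = 8p, so p = 474.75 and q = 2332.25.
Δq = 2332.25 − 1541 = +791.25.

+791.25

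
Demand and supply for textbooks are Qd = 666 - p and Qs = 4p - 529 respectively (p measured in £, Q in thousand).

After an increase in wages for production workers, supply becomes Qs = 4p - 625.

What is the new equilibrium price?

Before the shock: 666 - p = 4p - 529 ⇒ 1195 = 5p ⇒ p = 239, Q = 427.
The shock moves the curves to Qd = 666 - p and Qs = 4p - 625.
Equate the new curves: 666 - p = 4p - 625, giving 1291 = 5p, p = 258.2, Q = 407.8.

258.2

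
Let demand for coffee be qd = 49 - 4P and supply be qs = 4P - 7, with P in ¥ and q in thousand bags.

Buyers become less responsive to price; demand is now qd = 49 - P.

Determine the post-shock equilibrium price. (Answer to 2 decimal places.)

11.20

Initially, 49 - 4P = 4P - 7, so 56 = 8P and P = 7, q = 21.
The new curves are qd = 49 - P (demand) and qs = 4P - 7 (supply).
Setting them equal: 49 - P = 4P - 7 → 56 = 5P, so P = 11.2 and q = 37.8.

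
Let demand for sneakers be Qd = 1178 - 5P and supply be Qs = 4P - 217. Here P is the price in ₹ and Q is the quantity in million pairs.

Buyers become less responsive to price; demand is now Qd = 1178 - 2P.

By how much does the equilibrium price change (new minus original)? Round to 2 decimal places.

Before the shock: 1178 - 5P = 4P - 217 ⇒ 1395 = 9P ⇒ P = 155, Q = 403.
After the shift, demand is Qd = 1178 - 2P and supply is Qs = 4P - 217.
Setting them equal: 1178 - 2P = 4P - 217 → 1395 = 6P, so P = 232.5 and Q = 713.
ΔP = 232.5 − 155 = +77.50.

+77.50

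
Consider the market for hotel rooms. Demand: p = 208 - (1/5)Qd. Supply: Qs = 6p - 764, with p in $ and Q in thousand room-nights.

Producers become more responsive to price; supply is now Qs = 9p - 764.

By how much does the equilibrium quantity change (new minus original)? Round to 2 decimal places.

+175.71

Original equilibrium: 1040 - 5p = 6p - 764 gives 1804 = 11p, so p = 164 and Q = 220.
The shock moves the curves to Qd = 1040 - 5p and Qs = 9p - 764.
Clearing the new market: 1040 - 5p = 9p - 764, so p = 902/7 ≈ 128.8571 and Q = 2770/7 ≈ 395.7143.
ΔQ = 395.7143 − 220 = +175.71.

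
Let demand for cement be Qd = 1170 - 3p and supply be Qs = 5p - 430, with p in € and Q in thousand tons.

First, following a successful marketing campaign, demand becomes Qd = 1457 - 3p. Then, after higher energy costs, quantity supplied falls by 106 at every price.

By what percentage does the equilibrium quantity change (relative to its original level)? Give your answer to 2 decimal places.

+24.50

Initially, 1170 - 3p = 5p - 430, so 1600 = 8p and p = 200, Q = 570.
The shock moves the curves to Qd = 1457 - 3p and Qs = 5p - 536.
Equate the new curves: 1457 - 3p = 5p - 536, giving 1993 = 8p, p = 249.125, Q = 709.625.
%ΔQ = (709.625 − 570) / 570 × 100 = +24.50%.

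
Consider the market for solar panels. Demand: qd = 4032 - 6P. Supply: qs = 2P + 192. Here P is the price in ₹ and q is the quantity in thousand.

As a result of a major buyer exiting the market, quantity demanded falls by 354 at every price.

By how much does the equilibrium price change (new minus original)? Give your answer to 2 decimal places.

-44.25

Before the shock: 4032 - 6P = 2P + 192 ⇒ 3840 = 8P ⇒ P = 480, q = 1152.
With the change applied: demand qd = 3678 - 6P, supply qs = 2P + 192.
Equate the new curves: 3678 - 6P = 2P + 192, giving 3486 = 8P, P = 435.75, q = 1063.5.
ΔP = 435.75 − 480 = -44.25.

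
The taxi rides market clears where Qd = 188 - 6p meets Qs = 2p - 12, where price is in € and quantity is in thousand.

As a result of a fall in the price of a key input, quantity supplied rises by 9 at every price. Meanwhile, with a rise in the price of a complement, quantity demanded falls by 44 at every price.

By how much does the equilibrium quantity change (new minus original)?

-4.25

Initially, 188 - 6p = 2p - 12, so 200 = 8p and p = 25, Q = 38.
The shock moves the curves to Qd = 144 - 6p and Qs = 2p - 3.
Setting them equal: 144 - 6p = 2p - 3 → 147 = 8p, so p = 18.375 and Q = 33.75.
ΔQ = 33.75 − 38 = -4.25.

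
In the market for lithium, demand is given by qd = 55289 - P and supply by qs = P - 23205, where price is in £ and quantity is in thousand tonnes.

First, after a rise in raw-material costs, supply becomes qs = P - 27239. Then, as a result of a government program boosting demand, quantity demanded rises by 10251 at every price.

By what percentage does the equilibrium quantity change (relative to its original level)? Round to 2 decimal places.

Before the shock: 55289 - P = P - 23205 ⇒ 78494 = 2P ⇒ P = 39247, q = 16042.
The shock moves the curves to qd = 65540 - P and qs = P - 27239.
New equilibrium: 65540 - P = P - 27239 ⇒ 92779 = 2P ⇒ P = 46389.5, q = 19150.5.
%Δq = (19150.5 − 16042) / 16042 × 100 = +19.38%.

+19.38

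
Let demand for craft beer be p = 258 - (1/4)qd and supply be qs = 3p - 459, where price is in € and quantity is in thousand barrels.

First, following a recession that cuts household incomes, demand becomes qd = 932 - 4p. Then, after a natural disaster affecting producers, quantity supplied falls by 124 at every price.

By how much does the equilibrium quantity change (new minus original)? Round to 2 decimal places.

-113.71

Solve the original market: 1032 - 4p = 3p - 459, hence p = 213 and q = 180.
After the shift, demand is qd = 932 - 4p and supply is qs = 3p - 583.
Equate the new curves: 932 - 4p = 3p - 583, giving 1515 = 7p, p = 1515/7 ≈ 216.4286, q = 464/7 ≈ 66.2857.
Δq = 66.2857 − 180 = -113.71.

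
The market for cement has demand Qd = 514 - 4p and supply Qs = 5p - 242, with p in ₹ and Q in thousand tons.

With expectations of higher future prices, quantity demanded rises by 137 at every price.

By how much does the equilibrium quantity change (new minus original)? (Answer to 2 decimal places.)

+76.11

Initially, 514 - 4p = 5p - 242, so 756 = 9p and p = 84, Q = 178.
After the shift, demand is Qd = 651 - 4p and supply is Qs = 5p - 242.
New equilibrium: 651 - 4p = 5p - 242 ⇒ 893 = 9p ⇒ p = 893/9 ≈ 99.2222, Q = 2287/9 ≈ 254.1111.
ΔQ = 254.1111 − 178 = +76.11.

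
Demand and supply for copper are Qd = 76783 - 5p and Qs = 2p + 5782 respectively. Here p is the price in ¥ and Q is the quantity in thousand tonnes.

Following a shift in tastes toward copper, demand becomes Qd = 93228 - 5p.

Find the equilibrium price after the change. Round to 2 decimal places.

Solve the original market: 76783 - 5p = 2p + 5782, hence p = 10143 and Q = 26068.
After the shift, demand is Qd = 93228 - 5p and supply is Qs = 2p + 5782.
New equilibrium: 93228 - 5p = 2p + 5782 ⇒ 87446 = 7p ⇒ p = 87446/7 ≈ 12492.2857, Q = 215366/7 ≈ 30766.5714.

12492.29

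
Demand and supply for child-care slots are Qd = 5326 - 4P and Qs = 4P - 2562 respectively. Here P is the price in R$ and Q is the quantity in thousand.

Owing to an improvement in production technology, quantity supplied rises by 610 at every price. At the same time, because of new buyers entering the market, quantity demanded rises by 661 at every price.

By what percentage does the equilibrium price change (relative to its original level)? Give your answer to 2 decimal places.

+0.65

Solve the original market: 5326 - 4P = 4P - 2562, hence P = 986 and Q = 1382.
The new curves are Qd = 5987 - 4P (demand) and Qs = 4P - 1952 (supply).
New equilibrium: 5987 - 4P = 4P - 1952 ⇒ 7939 = 8P ⇒ P = 992.375, Q = 2017.5.
%ΔP = (992.375 − 986) / 986 × 100 = +0.65%.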